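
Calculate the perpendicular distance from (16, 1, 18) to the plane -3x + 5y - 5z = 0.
d = |(-3)(16) + 5(1) + (-5)(18) - (0)| / √((-3)² + 5² + (-5)²) = 133/√59 = 17.32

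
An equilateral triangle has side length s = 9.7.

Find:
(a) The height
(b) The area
(a) Height h = s·√3/2 = 9.7·√3/2 = 8.4
(b) Area = (√3/4)·s² = (√3/4)·9.7² = (√3/4)·94.09 = 40.74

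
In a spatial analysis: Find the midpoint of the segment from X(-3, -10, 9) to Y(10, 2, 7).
Midpoint = ((-3+10)/2, (-10+2)/2, (9+7)/2) = (3.5, -4, 8)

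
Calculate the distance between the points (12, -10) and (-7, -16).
Using the distance formula: d = sqrt((x₂-x₁)² + (y₂-y₁)²)
dx = (-7) - 12 = -19
dy = (-16) - (-10) = -6
d = sqrt((-19)² + (-6)²) = sqrt(361 + 36) = sqrt(397) = 19.92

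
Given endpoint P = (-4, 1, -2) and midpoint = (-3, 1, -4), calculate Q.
Q = (2×(-3) - (-4), 2×1 - 1, 2×(-4) - (-2)) = (-2, 1, -6)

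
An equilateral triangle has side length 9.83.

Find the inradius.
For an equilateral triangle, r = s/(2√3) where s is the side.
r = 9.83/(2√3) = 9.83/3.464102 = 2.838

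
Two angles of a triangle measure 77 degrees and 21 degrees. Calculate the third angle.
Sum of angles in a triangle = 180 degrees
Third angle = 180 - 77 - 21
Third angle = 82 degrees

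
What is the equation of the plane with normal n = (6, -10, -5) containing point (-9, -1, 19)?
d = n·P = (6)(-9) + (-10)(-1) + (-5)(19) = -139
Plane: 6x - 10y - 5z = -139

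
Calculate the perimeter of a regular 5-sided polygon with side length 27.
Perimeter = number of sides * side length
Perimeter = 5 * 27
Perimeter = 135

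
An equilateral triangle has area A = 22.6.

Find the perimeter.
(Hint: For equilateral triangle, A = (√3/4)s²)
A = (√3/4)s²  →  s² = 4A/√3 = 4·22.6/√3 = 52.1925
s = 7.22444
Perimeter = 3s = 21.67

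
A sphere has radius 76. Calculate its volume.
Volume = (4/3) * pi * r³
Volume = (4/3) * pi * 76³
Volume = (4/3) * pi * 438976
Volume = 1838778.37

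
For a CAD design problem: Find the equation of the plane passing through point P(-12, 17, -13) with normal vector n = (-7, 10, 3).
d = n·P = (-7)(-12) + (10)(17) + (3)(-13) = 215
Plane: -7x + 10y + 3z = 215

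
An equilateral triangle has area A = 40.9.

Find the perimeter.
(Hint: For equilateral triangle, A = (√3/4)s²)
A = (√3/4)s²  →  s² = 4A/√3 = 4·40.9/√3 = 94.4545
s = 9.71877
Perimeter = 3s = 29.16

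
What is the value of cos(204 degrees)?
cos(204 degrees) = -0.9135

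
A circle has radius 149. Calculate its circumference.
Circumference = 2 * pi * r
Circumference = 2 * pi * 149
Circumference = 936.19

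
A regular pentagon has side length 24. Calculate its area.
For a regular 5-gon with side length s = 24:
Apothem a = s / (2*tan(pi/5)) = 24 / (2*tan(pi/5)) ≈ 16.51658
Perimeter P = 5 * 24 = 120
Area = (1/2) * P * a = (1/2) * 120 * 16.51658 = 990.99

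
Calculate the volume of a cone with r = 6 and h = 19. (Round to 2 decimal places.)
Volume = (1/3) * pi * r² * h
Volume = (1/3) * pi * 6² * 19
Volume = (1/3) * pi * 36 * 19
Volume = (1/3) * pi * 684
Volume = 716.28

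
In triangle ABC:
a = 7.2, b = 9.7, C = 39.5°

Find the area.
Using A = ½ab·sin(C):
A = ½·7.2·9.7·sin(39.5°) = ½·69.84·0.636078 = 22.21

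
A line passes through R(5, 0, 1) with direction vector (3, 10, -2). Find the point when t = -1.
P(-1) = (5 + 3(-1), 0 + 10(-1), 1 + (-2)(-1)) = (2, -10, 3)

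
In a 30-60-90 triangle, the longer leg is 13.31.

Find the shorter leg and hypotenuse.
In a 30-60-90 triangle, sides are in ratio 1 : √3 : 2.
Long leg = short leg·√3  →  short leg = 13.31/√3 = 7.685
Hypotenuse = 2·(short leg) = 2·13.31/√3 = 15.37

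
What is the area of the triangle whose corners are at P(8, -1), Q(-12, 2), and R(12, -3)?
Using the coordinate formula: Area = (1/2)|x₁(y₂-y₃) + x₂(y₃-y₁) + x₃(y₁-y₂)|
Area = (1/2)|8(2-(-3)) + (-12)((-3)-(-1)) + 12((-1)-2)|
Area = (1/2)|8*5 + (-12)*(-2) + 12*(-3)|
Area = (1/2)|40 + 24 + (-36)|
Area = (1/2)*28 = 14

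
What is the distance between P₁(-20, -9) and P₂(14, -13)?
Using the distance formula: d = sqrt((x₂-x₁)² + (y₂-y₁)²)
dx = 14 - (-20) = 34
dy = (-13) - (-9) = -4
d = sqrt(34² + (-4)²) = sqrt(1156 + 16) = sqrt(1172) = 34.23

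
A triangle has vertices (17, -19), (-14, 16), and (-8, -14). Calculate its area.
Using the coordinate formula: Area = (1/2)|x₁(y₂-y₃) + x₂(y₃-y₁) + x₃(y₁-y₂)|
Area = (1/2)|17(16-(-14)) + (-14)((-14)-(-19)) + (-8)((-19)-16)|
Area = (1/2)|17*30 + (-14)*5 + (-8)*(-35)|
Area = (1/2)|510 + (-70) + 280|
Area = (1/2)*720 = 360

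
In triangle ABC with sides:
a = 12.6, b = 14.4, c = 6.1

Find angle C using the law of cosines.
cos(C) = (a² + b² - c²)/(2ab)
cos(C) = (12.6² + 14.4² - 6.1²)/(2·12.6·14.4) = 328.91/362.88 = 0.906388
C = arccos(0.906388) = 24.99°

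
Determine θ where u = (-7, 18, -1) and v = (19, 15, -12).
u·v = 149, |u|² = 374, |v|² = 730
cos θ = 149/√273020 ≈ 0.2852
θ ≈ 73.43°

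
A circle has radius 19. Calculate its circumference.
Circumference = 2 * pi * r
Circumference = 2 * pi * 19
Circumference = 119.38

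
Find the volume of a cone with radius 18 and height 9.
Volume = (1/3) * pi * r² * h
Volume = (1/3) * pi * 18² * 9
Volume = (1/3) * pi * 324 * 9
Volume = (1/3) * pi * 2916
Volume = 3053.63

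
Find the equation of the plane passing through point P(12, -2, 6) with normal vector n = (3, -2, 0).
d = n·P = (3)(12) + (-2)(-2) + (0)(6) = 40
Plane: 3x - 2y = 40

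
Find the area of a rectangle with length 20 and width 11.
Area = length * width
Area = 20 * 11
Area = 220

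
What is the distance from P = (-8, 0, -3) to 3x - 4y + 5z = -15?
d = |3(-8) + (-4)(0) + 5(-3) - (-15)| / √(3² + (-4)² + 5²) = 24/√50 = 3.394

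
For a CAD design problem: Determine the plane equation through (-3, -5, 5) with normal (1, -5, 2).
d = n·P = (1)(-3) + (-5)(-5) + (2)(5) = 32
Plane: x - 5y + 2z = 32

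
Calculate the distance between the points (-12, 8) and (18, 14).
Using the distance formula: d = sqrt((x₂-x₁)² + (y₂-y₁)²)
dx = 18 - (-12) = 30
dy = 14 - 8 = 6
d = sqrt(30² + 6²) = sqrt(900 + 36) = sqrt(936) = 30.59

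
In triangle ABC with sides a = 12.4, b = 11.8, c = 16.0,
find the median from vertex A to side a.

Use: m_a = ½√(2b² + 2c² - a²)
m_a = ½√(2·11.8² + 2·16.0² - 12.4²)
m_a = ½√(278.48 + 512 - 153.76) = ½√636.72 = 12.62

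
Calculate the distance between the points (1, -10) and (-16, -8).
Using the distance formula: d = sqrt((x₂-x₁)² + (y₂-y₁)²)
dx = (-16) - 1 = -17
dy = (-8) - (-10) = 2
d = sqrt((-17)² + 2²) = sqrt(289 + 4) = sqrt(293) = 17.12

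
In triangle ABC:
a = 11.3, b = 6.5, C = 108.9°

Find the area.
Using A = ½ab·sin(C):
A = ½·11.3·6.5·sin(108.9°) = ½·73.45·0.946085 = 34.74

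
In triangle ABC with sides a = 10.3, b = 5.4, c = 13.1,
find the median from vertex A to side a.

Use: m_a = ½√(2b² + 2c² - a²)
m_a = ½√(2·5.4² + 2·13.1² - 10.3²)
m_a = ½√(58.32 + 343.22 - 106.09) = ½√295.45 = 8.594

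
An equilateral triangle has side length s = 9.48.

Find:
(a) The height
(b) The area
(a) Height h = s·√3/2 = 9.48·√3/2 = 8.21
(b) Area = (√3/4)·s² = (√3/4)·9.48² = (√3/4)·89.8704 = 38.92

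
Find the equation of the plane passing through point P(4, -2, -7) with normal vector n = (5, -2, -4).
d = n·P = (5)(4) + (-2)(-2) + (-4)(-7) = 52
Plane: 5x - 2y - 4z = 52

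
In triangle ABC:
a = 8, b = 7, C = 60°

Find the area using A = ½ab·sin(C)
A = ½·8·7·sin(60°) = ½·56·0.866025 = 24.25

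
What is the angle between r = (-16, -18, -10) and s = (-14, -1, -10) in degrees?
r·s = 342, |r|² = 680, |s|² = 297
cos θ = 342/√201960 ≈ 0.761
θ ≈ 40.45°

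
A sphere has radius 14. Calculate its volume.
Volume = (4/3) * pi * r³
Volume = (4/3) * pi * 14³
Volume = (4/3) * pi * 2744
Volume = 11494.04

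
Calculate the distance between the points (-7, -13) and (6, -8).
Using the distance formula: d = sqrt((x₂-x₁)² + (y₂-y₁)²)
dx = 6 - (-7) = 13
dy = (-8) - (-13) = 5
d = sqrt(13² + 5²) = sqrt(169 + 25) = sqrt(194) = 13.93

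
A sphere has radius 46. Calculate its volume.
Volume = (4/3) * pi * r³
Volume = (4/3) * pi * 46³
Volume = (4/3) * pi * 97336
Volume = 407720.08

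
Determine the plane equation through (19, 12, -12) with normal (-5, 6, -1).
d = n·P = (-5)(19) + (6)(12) + (-1)(-12) = -11
Plane: -5x + 6y - z = -11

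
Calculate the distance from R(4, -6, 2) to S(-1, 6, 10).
d = √[(-5)² + (12)² + (8)²] = √233 = 15.26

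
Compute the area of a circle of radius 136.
Area = pi * r²
Area = pi * 136²
Area = pi * 18496
Area = 58106.90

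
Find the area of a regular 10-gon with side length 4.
For a regular 10-gon with side length s = 4:
Apothem a = s / (2*tan(pi/10)) = 4 / (2*tan(pi/10)) ≈ 6.1554
Perimeter P = 10 * 4 = 40
Area = (1/2) * P * a = (1/2) * 40 * 6.1554 = 123.11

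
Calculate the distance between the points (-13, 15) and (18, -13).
Using the distance formula: d = sqrt((x₂-x₁)² + (y₂-y₁)²)
dx = 18 - (-13) = 31
dy = (-13) - 15 = -28
d = sqrt(31² + (-28)²) = sqrt(961 + 784) = sqrt(1745) = 41.77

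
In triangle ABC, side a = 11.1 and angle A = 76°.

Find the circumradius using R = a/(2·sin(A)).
R = a/(2·sin(A)) = 11.1/(2·sin(76°))
R = 11.1/(2·0.970296) = 11.1/1.940591 = 5.72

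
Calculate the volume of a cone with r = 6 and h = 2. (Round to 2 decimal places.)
Volume = (1/3) * pi * r² * h
Volume = (1/3) * pi * 6² * 2
Volume = (1/3) * pi * 36 * 2
Volume = (1/3) * pi * 72
Volume = 75.40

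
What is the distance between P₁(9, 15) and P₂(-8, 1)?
Using the distance formula: d = sqrt((x₂-x₁)² + (y₂-y₁)²)
dx = (-8) - 9 = -17
dy = 1 - 15 = -14
d = sqrt((-17)² + (-14)²) = sqrt(289 + 196) = sqrt(485) = 22.02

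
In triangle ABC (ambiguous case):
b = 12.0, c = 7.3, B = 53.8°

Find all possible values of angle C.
sin(C)/c = sin(B)/b  →  sin(C) = c·sin(B)/b = 7.3·sin(53.8°)/12.0 = 0.490901
C₁ = arcsin(0.490901) = 29.4°,  C₂ = 180° - C₁ = 150.6°
Check C₂: A = 180° - 53.8° - 150.6° = -24.4° ≤ 0, rejected
C = 29.4° (one solution)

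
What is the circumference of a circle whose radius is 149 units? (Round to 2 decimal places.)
Circumference = 2 * pi * r
Circumference = 2 * pi * 149
Circumference = 936.19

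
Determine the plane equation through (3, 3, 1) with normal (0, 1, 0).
d = n·P = (0)(3) + (1)(3) + (0)(1) = 3
Plane: y = 3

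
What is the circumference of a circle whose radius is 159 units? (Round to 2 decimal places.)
Circumference = 2 * pi * r
Circumference = 2 * pi * 159
Circumference = 999.03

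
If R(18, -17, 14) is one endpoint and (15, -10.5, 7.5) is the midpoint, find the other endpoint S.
S = (2×15 - 18, 2×(-10.5) - (-17), 2×7.5 - 14) = (12, -4, 1)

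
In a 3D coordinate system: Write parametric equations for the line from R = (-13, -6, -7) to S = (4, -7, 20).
Direction vector d = S - R = (17, -1, 27)
x = -13 + 17t, y = -6 - t, z = -7 + 27t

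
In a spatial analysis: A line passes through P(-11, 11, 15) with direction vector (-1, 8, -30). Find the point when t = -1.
P(-1) = (-11 + (-1)(-1), 11 + 8(-1), 15 + (-30)(-1)) = (-10, 3, 45)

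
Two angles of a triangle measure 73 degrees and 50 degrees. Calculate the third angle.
Sum of angles in a triangle = 180 degrees
Third angle = 180 - 73 - 50
Third angle = 57 degrees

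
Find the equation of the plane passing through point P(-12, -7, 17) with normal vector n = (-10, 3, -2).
d = n·P = (-10)(-12) + (3)(-7) + (-2)(17) = 65
Plane: -10x + 3y - 2z = 65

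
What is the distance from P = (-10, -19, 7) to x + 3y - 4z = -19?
d = |1(-10) + 3(-19) + (-4)(7) - (-19)| / √(1² + 3² + (-4)²) = 76/√26 = 14.9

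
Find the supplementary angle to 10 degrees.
Supplementary angles sum to 180 degrees.
Other angle = 180 - 10
Other angle = 170 degrees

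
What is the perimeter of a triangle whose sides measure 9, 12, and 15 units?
Perimeter = sum of all sides
Perimeter = 9 + 12 + 15
Perimeter = 36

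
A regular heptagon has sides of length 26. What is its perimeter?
Perimeter = number of sides * side length
Perimeter = 7 * 26
Perimeter = 182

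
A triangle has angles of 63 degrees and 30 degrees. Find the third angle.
Sum of angles in a triangle = 180 degrees
Third angle = 180 - 63 - 30
Third angle = 87 degrees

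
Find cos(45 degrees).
cos(45 degrees) = sqrt(2)/2
Decimal approximation: 0.7071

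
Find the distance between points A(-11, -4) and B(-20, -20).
Using the distance formula: d = sqrt((x₂-x₁)² + (y₂-y₁)²)
dx = (-20) - (-11) = -9
dy = (-20) - (-4) = -16
d = sqrt((-9)² + (-16)²) = sqrt(81 + 256) = sqrt(337) = 18.36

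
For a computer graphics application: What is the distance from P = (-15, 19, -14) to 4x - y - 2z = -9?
d = |4(-15) + (-1)(19) + (-2)(-14) - (-9)| / √(4² + (-1)² + (-2)²) = 42/√21 = 9.165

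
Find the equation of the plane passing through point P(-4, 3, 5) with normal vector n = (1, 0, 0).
d = n·P = (1)(-4) + (0)(3) + (0)(5) = -4
Plane: x = -4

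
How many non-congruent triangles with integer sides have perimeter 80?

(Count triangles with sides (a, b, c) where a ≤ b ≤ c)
With a ≤ b ≤ c and a + b + c = 80, the triangle inequality a + b > c gives c < 80/2, so c ≤ 39.
Iterate a from 1 to ⌊p/3⌋ = 26; for each a, b ranges from a to ⌊(p−a)/2⌋ with c = p − a − b, keeping only c ≥ b.
Triples: (2, 39, 39), (3, 38, 39), (4, 37, 39), …
Count = 133 triangles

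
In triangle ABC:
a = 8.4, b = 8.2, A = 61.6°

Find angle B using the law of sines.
sin(B)/b = sin(A)/a
sin(B) = b·sin(A)/a = 8.2·sin(61.6°)/8.4 = 0.858705
B = arcsin(0.858705) = 59.17°  (b ≤ a, so B ≤ A and the acute solution is unique)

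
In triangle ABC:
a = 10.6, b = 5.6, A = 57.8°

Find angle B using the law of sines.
sin(B)/b = sin(A)/a
sin(B) = b·sin(A)/a = 5.6·sin(57.8°)/10.6 = 0.447045
B = arcsin(0.447045) = 26.55°  (b ≤ a, so B ≤ A and the acute solution is unique)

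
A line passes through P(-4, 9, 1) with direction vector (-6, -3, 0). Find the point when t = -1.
P(-1) = (-4 + (-6)(-1), 9 + (-3)(-1), 1 + 0(-1)) = (2, 12, 1)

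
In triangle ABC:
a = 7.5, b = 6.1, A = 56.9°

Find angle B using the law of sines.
sin(B)/b = sin(A)/a
sin(B) = b·sin(A)/a = 6.1·sin(56.9°)/7.5 = 0.681345
B = arcsin(0.681345) = 42.95°  (b ≤ a, so B ≤ A and the acute solution is unique)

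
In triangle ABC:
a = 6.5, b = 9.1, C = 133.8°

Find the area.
Using A = ½ab·sin(C):
A = ½·6.5·9.1·sin(133.8°) = ½·59.15·0.721760 = 21.35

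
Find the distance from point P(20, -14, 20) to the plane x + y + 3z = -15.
d = |1(20) + 1(-14) + 3(20) - (-15)| / √(1² + 1² + 3²) = 81/√11 = 24.42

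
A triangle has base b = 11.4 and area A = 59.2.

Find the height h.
A = ½bh  →  h = 2A/b
h = 2·59.2/11.4 = 10.39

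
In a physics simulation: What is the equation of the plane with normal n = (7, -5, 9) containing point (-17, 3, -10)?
d = n·P = (7)(-17) + (-5)(3) + (9)(-10) = -224
Plane: 7x - 5y + 9z = -224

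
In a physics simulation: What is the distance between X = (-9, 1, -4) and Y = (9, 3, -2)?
d = √[(18)² + (2)² + (2)²] = √332 = 18.22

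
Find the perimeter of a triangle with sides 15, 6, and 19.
Perimeter = sum of all sides
Perimeter = 15 + 6 + 19
Perimeter = 40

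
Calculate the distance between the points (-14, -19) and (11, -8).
Using the distance formula: d = sqrt((x₂-x₁)² + (y₂-y₁)²)
dx = 11 - (-14) = 25
dy = (-8) - (-19) = 11
d = sqrt(25² + 11²) = sqrt(625 + 121) = sqrt(746) = 27.31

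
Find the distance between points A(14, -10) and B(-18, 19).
Using the distance formula: d = sqrt((x₂-x₁)² + (y₂-y₁)²)
dx = (-18) - 14 = -32
dy = 19 - (-10) = 29
d = sqrt((-32)² + 29²) = sqrt(1024 + 841) = sqrt(1865) = 43.19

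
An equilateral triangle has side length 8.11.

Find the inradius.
For an equilateral triangle, r = s/(2√3) where s is the side.
r = 8.11/(2√3) = 8.11/3.464102 = 2.341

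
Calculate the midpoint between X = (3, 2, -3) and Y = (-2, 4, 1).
Midpoint = ((3-2)/2, (2+4)/2, (-3+1)/2) = (0.5, 3, -1)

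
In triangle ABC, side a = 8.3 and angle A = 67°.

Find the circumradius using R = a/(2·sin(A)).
R = a/(2·sin(A)) = 8.3/(2·sin(67°))
R = 8.3/(2·0.920505) = 8.3/1.841010 = 4.508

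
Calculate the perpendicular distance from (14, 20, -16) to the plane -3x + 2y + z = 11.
d = |(-3)(14) + 2(20) + 1(-16) - (11)| / √((-3)² + 2² + 1²) = 29/√14 = 7.751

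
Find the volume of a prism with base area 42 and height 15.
Volume = base area * height
Volume = 42 * 15
Volume = 630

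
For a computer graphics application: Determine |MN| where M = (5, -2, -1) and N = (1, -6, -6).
d = √[(-4)² + (-4)² + (-5)²] = √57 = 7.55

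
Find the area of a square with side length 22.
Area = s²
Area = 22²
Area = 484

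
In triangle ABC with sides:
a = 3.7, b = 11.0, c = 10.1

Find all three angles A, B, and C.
By the law of cosines:
cos(A) = (b² + c² - a²)/(2bc) = 0.942034  →  A = 19.6°
cos(B) = (a² + c² - b²)/(2ac) = -0.070912  →  B = 94.07°
cos(C) = (a² + b² - c²)/(2ab) = 0.401474  →  C = 66.33°
Check: A + B + C = 180.0° ✓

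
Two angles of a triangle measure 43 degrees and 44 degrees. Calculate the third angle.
Sum of angles in a triangle = 180 degrees
Third angle = 180 - 43 - 44
Third angle = 93 degrees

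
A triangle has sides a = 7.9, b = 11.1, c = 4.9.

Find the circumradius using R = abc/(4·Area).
s = (a+b+c)/2 = 11.95
Area = √(s(s-a)(s-b)(s-c)) = √(11.95·4.05·0.85·7.05) = 17.03
R = abc/(4·Area) = (7.9·11.1·4.9)/(4·17.03) = 429.681/68.12 = 6.308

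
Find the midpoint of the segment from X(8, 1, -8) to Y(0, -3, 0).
Midpoint = ((8+0)/2, (1-3)/2, (-8+0)/2) = (4, -1, -4)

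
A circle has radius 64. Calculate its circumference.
Circumference = 2 * pi * r
Circumference = 2 * pi * 64
Circumference = 402.12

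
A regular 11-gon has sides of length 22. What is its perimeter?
Perimeter = number of sides * side length
Perimeter = 11 * 22
Perimeter = 242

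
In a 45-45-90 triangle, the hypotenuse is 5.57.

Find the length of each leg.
In a 45-45-90 triangle, hypotenuse = leg·√2  →  leg = hypotenuse/√2
leg = 5.57/√2 = 3.939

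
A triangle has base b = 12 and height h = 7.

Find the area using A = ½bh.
A = ½·12·7 = 42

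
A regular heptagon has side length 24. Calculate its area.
For a regular 7-gon with side length s = 24:
Apothem a = s / (2*tan(pi/7)) = 24 / (2*tan(pi/7)) ≈ 24.91826
Perimeter P = 7 * 24 = 168
Area = (1/2) * P * a = (1/2) * 168 * 24.91826 = 2093.13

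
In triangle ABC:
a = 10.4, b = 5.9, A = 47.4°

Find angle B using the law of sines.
sin(B)/b = sin(A)/a
sin(B) = b·sin(A)/a = 5.9·sin(47.4°)/10.4 = 0.417594
B = arcsin(0.417594) = 24.68°  (b ≤ a, so B ≤ A and the acute solution is unique)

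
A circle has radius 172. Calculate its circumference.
Circumference = 2 * pi * r
Circumference = 2 * pi * 172
Circumference = 1080.71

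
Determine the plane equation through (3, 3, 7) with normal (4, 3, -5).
d = n·P = (4)(3) + (3)(3) + (-5)(7) = -14
Plane: 4x + 3y - 5z = -14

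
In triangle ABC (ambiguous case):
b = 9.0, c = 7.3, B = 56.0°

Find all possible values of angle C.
sin(C)/c = sin(B)/b  →  sin(C) = c·sin(B)/b = 7.3·sin(56.0°)/9.0 = 0.672442
C₁ = arcsin(0.672442) = 42.26°,  C₂ = 180° - C₁ = 137.74°
Check C₂: A = 180° - 56.0° - 137.74° = -13.74° ≤ 0, rejected
C = 42.26° (one solution)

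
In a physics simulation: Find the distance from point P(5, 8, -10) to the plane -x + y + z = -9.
d = |(-1)(5) + 1(8) + 1(-10) - (-9)| / √((-1)² + 1² + 1²) = 2/√3 = 1.155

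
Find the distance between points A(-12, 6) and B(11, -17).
Using the distance formula: d = sqrt((x₂-x₁)² + (y₂-y₁)²)
dx = 11 - (-12) = 23
dy = (-17) - 6 = -23
d = sqrt(23² + (-23)²) = sqrt(529 + 529) = sqrt(1058) = 32.53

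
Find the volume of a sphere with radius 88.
Volume = (4/3) * pi * r³
Volume = (4/3) * pi * 88³
Volume = (4/3) * pi * 681472
Volume = 2854543.24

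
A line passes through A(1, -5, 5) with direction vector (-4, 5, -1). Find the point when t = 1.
P(1) = (1 + (-4)(1), -5 + 5(1), 5 + (-1)(1)) = (-3, 0, 4)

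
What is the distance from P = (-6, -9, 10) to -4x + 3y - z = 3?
d = |(-4)(-6) + 3(-9) + (-1)(10) - (3)| / √((-4)² + 3² + (-1)²) = 16/√26 = 3.138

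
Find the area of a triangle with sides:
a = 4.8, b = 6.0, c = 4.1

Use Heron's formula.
s = (a+b+c)/2 = (4.8+6.0+4.1)/2 = 7.45
A = √(s(s-a)(s-b)(s-c)) = √(7.45·2.65·1.45·3.35)
A = √95.8992 = 9.793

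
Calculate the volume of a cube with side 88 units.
Volume = s³
Volume = 88³
Volume = 681472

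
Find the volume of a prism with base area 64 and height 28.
Volume = base area * height
Volume = 64 * 28
Volume = 1792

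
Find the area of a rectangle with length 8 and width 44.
Area = length * width
Area = 8 * 44
Area = 352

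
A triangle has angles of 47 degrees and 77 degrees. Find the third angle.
Sum of angles in a triangle = 180 degrees
Third angle = 180 - 47 - 77
Third angle = 56 degrees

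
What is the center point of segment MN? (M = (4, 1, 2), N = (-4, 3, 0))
Midpoint = ((4-4)/2, (1+3)/2, (2+0)/2) = (0, 2, 1)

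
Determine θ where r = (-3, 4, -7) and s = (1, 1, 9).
r·s = -62, |r|² = 74, |s|² = 83
cos θ = -62/√6142 ≈ -0.7911
θ ≈ 142.3°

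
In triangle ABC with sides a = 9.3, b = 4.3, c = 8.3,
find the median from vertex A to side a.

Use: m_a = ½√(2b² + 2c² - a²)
m_a = ½√(2·4.3² + 2·8.3² - 9.3²)
m_a = ½√(36.98 + 137.78 - 86.49) = ½√88.27 = 4.698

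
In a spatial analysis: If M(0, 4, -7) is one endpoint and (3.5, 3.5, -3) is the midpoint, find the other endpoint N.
N = (2×3.5 - 0, 2×3.5 - 4, 2×(-3) - (-7)) = (7, 3, 1)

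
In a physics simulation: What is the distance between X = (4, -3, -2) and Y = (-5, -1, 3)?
d = √[(-9)² + (2)² + (5)²] = √110 = 10.49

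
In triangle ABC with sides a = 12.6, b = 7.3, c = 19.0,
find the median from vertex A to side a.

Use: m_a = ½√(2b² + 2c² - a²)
m_a = ½√(2·7.3² + 2·19.0² - 12.6²)
m_a = ½√(106.58 + 722 - 158.76) = ½√669.82 = 12.94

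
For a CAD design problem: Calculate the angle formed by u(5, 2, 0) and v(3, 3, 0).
u·v = 21, |u|² = 29, |v|² = 18
cos θ = 21/√522 ≈ 0.9191
θ ≈ 23.2°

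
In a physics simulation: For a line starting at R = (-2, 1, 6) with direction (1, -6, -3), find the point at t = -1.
P(-1) = (-2 + 1(-1), 1 + (-6)(-1), 6 + (-3)(-1)) = (-3, 7, 9)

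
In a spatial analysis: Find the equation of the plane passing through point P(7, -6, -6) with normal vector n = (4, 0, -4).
d = n·P = (4)(7) + (0)(-6) + (-4)(-6) = 52
Plane: 4x - 4z = 52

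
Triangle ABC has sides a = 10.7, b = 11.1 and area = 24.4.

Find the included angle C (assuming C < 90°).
Area = ½ab·sin(C)  →  sin(C) = 2·Area/(ab)
sin(C) = 2·24.4/(10.7·11.1) = 0.410878
C = arcsin(0.410878) = 24.26°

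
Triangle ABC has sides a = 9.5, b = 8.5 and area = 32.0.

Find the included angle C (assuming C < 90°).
Area = ½ab·sin(C)  →  sin(C) = 2·Area/(ab)
sin(C) = 2·32.0/(9.5·8.5) = 0.792570
C = arcsin(0.792570) = 52.43°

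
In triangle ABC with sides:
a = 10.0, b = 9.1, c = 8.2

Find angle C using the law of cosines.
cos(C) = (a² + b² - c²)/(2ab)
cos(C) = (10.0² + 9.1² - 8.2²)/(2·10.0·9.1) = 115.57/182 = 0.635000
C = arccos(0.635000) = 50.58°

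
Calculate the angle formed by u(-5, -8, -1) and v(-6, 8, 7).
u·v = -41, |u|² = 90, |v|² = 149
cos θ = -41/√13410 ≈ -0.3541
θ ≈ 110.7°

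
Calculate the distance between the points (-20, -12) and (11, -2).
Using the distance formula: d = sqrt((x₂-x₁)² + (y₂-y₁)²)
dx = 11 - (-20) = 31
dy = (-2) - (-12) = 10
d = sqrt(31² + 10²) = sqrt(961 + 100) = sqrt(1061) = 32.57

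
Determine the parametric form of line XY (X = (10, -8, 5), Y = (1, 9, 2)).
Direction vector d = Y - X = (-9, 17, -3)
x = 10 - 9t, y = -8 + 17t, z = 5 - 3t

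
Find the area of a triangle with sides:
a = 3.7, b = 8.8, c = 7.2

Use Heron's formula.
s = (a+b+c)/2 = (3.7+8.8+7.2)/2 = 9.85
A = √(s(s-a)(s-b)(s-c)) = √(9.85·6.15·1.05·2.65)
A = √168.557 = 12.98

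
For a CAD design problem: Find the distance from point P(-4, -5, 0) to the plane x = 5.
d = |1(-4) + 0(-5) + 0(0) - (5)| / √(1² + 0² + 0²) = 9/√1 = 9.0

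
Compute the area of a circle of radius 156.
Area = pi * r²
Area = pi * 156²
Area = pi * 24336
Area = 76453.80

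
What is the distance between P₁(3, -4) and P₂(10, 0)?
Using the distance formula: d = sqrt((x₂-x₁)² + (y₂-y₁)²)
dx = 10 - 3 = 7
dy = 0 - (-4) = 4
d = sqrt(7² + 4²) = sqrt(49 + 16) = sqrt(65) = 8.06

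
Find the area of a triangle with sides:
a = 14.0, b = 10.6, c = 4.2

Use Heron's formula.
s = (a+b+c)/2 = (14.0+10.6+4.2)/2 = 14.4
A = √(s(s-a)(s-b)(s-c)) = √(14.4·0.4·3.8·10.2)
A = √223.258 = 14.94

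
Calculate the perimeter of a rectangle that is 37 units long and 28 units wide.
Perimeter = 2 * (length + width)
Perimeter = 2 * (37 + 28)
Perimeter = 2 * 65
Perimeter = 130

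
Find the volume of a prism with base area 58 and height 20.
Volume = base area * height
Volume = 58 * 20
Volume = 1160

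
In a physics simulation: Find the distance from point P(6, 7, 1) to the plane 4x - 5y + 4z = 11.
d = |4(6) + (-5)(7) + 4(1) - (11)| / √(4² + (-5)² + 4²) = 18/√57 = 2.384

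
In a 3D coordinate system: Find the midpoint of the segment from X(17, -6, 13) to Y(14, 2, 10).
Midpoint = ((17+14)/2, (-6+2)/2, (13+10)/2) = (15.5, -2, 11.5)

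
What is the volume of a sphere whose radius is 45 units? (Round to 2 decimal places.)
Volume = (4/3) * pi * r³
Volume = (4/3) * pi * 45³
Volume = (4/3) * pi * 91125
Volume = 381703.51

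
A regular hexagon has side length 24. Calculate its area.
For a regular 6-gon with side length s = 24:
Apothem a = s / (2*tan(pi/6)) = 24 / (2*tan(pi/6)) ≈ 20.7846
Perimeter P = 6 * 24 = 144
Area = (1/2) * P * a = (1/2) * 144 * 20.7846 = 1496.49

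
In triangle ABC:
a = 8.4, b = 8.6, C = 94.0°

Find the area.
Using A = ½ab·sin(C):
A = ½·8.4·8.6·sin(94.0°) = ½·72.24·0.997564 = 36.03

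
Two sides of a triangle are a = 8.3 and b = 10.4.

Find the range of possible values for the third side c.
By the triangle inequality: |a - b| < c < a + b
|8.3 - 10.4| < c < 8.3 + 10.4
2.1 < c < 18.7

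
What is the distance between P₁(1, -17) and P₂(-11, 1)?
Using the distance formula: d = sqrt((x₂-x₁)² + (y₂-y₁)²)
dx = (-11) - 1 = -12
dy = 1 - (-17) = 18
d = sqrt((-12)² + 18²) = sqrt(144 + 324) = sqrt(468) = 21.63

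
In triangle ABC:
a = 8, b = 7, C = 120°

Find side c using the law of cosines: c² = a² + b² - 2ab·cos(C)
c² = 8² + 7² - 2·8·7·cos(120°)
c² = 64 + 49 - 112·-0.5000 = 169
c = √169 = 13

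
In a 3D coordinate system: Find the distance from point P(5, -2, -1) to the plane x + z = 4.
d = |1(5) + 0(-2) + 1(-1) - (4)| / √(1² + 0² + 1²) = 0/√2 = 0.0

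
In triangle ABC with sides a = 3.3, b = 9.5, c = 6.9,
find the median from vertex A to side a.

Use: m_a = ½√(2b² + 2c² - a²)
m_a = ½√(2·9.5² + 2·6.9² - 3.3²)
m_a = ½√(180.5 + 95.22 - 10.89) = ½√264.83 = 8.137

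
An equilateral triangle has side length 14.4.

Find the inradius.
For an equilateral triangle, r = s/(2√3) where s is the side.
r = 14.4/(2√3) = 14.4/3.464102 = 4.157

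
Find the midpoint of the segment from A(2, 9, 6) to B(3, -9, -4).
Midpoint = ((2+3)/2, (9-9)/2, (6-4)/2) = (2.5, 0, 1)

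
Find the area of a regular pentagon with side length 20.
For a regular 5-gon with side length s = 20:
Apothem a = s / (2*tan(pi/5)) = 20 / (2*tan(pi/5)) ≈ 13.7638
Perimeter P = 5 * 20 = 100
Area = (1/2) * P * a = (1/2) * 100 * 13.7638 = 688.19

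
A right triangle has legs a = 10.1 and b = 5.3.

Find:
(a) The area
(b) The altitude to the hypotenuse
(a) Area = ½ab = ½·10.1·5.3 = 26.765
(b) Hypotenuse c = √(10.1² + 5.3²) = √130.1 = 11.4061
    Area = ½·c·h_c  →  h_c = 2·Area/c = 2·26.765/11.4061 = 4.693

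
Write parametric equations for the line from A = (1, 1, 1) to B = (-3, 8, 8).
Direction vector d = B - A = (-4, 7, 7)
x = 1 - 4t, y = 1 + 7t, z = 1 + 7t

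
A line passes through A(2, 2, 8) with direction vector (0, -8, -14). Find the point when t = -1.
P(-1) = (2 + 0(-1), 2 + (-8)(-1), 8 + (-14)(-1)) = (2, 10, 22)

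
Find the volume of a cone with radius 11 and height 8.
Volume = (1/3) * pi * r² * h
Volume = (1/3) * pi * 11² * 8
Volume = (1/3) * pi * 121 * 8
Volume = (1/3) * pi * 968
Volume = 1013.69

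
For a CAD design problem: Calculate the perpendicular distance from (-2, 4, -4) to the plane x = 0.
d = |1(-2) + 0(4) + 0(-4) - (0)| / √(1² + 0² + 0²) = 2/√1 = 2.0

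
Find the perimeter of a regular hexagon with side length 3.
Perimeter = number of sides * side length
Perimeter = 6 * 3
Perimeter = 18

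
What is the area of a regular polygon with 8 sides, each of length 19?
For a regular 8-gon with side length s = 19:
Apothem a = s / (2*tan(pi/8)) = 19 / (2*tan(pi/8)) ≈ 22.935
Perimeter P = 8 * 19 = 152
Area = (1/2) * P * a = (1/2) * 152 * 22.935 = 1743.06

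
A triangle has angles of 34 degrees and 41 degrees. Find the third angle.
Sum of angles in a triangle = 180 degrees
Third angle = 180 - 34 - 41
Third angle = 105 degrees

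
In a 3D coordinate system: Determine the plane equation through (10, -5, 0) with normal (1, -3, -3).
d = n·P = (1)(10) + (-3)(-5) + (-3)(0) = 25
Plane: x - 3y - 3z = 25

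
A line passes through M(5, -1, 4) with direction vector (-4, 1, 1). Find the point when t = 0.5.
P(0.5) = (5 + (-4)(0.5), -1 + 1(0.5), 4 + 1(0.5)) = (3, -0.5, 4.5)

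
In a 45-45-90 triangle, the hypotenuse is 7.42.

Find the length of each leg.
In a 45-45-90 triangle, hypotenuse = leg·√2  →  leg = hypotenuse/√2
leg = 7.42/√2 = 5.247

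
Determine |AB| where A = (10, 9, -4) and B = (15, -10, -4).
d = √[(5)² + (-19)² + (0)²] = √386 = 19.65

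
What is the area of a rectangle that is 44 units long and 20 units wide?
Area = length * width
Area = 44 * 20
Area = 880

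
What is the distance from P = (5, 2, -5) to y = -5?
d = |0(5) + 1(2) + 0(-5) - (-5)| / √(0² + 1² + 0²) = 7/√1 = 7.0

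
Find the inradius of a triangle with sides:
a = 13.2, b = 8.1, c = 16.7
s = (a+b+c)/2 = (13.2+8.1+16.7)/2 = 19
Area = √(s(s-a)(s-b)(s-c)) = √(19·5.8·10.9·2.3) = 52.5615
r = Area/s = 52.5615/19 = 2.766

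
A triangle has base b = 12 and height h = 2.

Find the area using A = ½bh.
A = ½·12·2 = 12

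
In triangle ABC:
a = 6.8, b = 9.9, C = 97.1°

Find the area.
Using A = ½ab·sin(C):
A = ½·6.8·9.9·sin(97.1°) = ½·67.32·0.992332 = 33.4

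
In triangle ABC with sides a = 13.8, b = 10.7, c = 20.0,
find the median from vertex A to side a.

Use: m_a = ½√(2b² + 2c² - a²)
m_a = ½√(2·10.7² + 2·20.0² - 13.8²)
m_a = ½√(228.98 + 800 - 190.44) = ½√838.54 = 14.48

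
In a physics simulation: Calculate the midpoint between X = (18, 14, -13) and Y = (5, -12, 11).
Midpoint = ((18+5)/2, (14-12)/2, (-13+11)/2) = (11.5, 1, -1)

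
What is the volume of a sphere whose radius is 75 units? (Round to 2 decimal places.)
Volume = (4/3) * pi * r³
Volume = (4/3) * pi * 75³
Volume = (4/3) * pi * 421875
Volume = 1767145.87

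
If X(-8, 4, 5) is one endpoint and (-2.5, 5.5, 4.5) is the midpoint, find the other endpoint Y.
Y = (2×(-2.5) - (-8), 2×5.5 - 4, 2×4.5 - 5) = (3, 7, 4)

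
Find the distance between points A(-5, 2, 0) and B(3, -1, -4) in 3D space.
d = √[(8)² + (-3)² + (-4)²] = √89 = 9.434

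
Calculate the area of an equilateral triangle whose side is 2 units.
Area = (sqrt(3)/4) * s²
Area = (sqrt(3)/4) * 2²
Area = (sqrt(3)/4) * 4
Area = 1.73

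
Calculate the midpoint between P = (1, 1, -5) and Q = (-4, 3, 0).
Midpoint = ((1-4)/2, (1+3)/2, (-5+0)/2) = (-1.5, 2, -2.5)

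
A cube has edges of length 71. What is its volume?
Volume = s³
Volume = 71³
Volume = 357911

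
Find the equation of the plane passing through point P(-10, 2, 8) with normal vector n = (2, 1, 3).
d = n·P = (2)(-10) + (1)(2) + (3)(8) = 6
Plane: 2x + y + 3z = 6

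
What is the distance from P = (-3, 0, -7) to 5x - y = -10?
d = |5(-3) + (-1)(0) + 0(-7) - (-10)| / √(5² + (-1)² + 0²) = 5/√26 = 0.9806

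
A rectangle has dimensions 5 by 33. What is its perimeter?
Perimeter = 2 * (length + width)
Perimeter = 2 * (5 + 33)
Perimeter = 2 * 38
Perimeter = 76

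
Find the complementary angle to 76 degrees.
Complementary angles sum to 90 degrees.
Other angle = 90 - 76
Other angle = 14 degrees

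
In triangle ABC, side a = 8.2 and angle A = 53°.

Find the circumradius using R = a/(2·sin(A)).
R = a/(2·sin(A)) = 8.2/(2·sin(53°))
R = 8.2/(2·0.798636) = 8.2/1.597271 = 5.134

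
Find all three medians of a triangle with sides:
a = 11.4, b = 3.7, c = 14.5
Using m_x = ½√(2y² + 2z² - x²):
m_a = ½√(2·3.7² + 2·14.5² - 11.4²) = ½√317.92 = 8.915
m_b = ½√(2·11.4² + 2·14.5² - 3.7²) = ½√666.73 = 12.91
m_c = ½√(2·11.4² + 2·3.7² - 14.5²) = ½√77.05 = 4.389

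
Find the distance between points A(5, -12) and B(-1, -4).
Using the distance formula: d = sqrt((x₂-x₁)² + (y₂-y₁)²)
dx = (-1) - 5 = -6
dy = (-4) - (-12) = 8
d = sqrt((-6)² + 8²) = sqrt(36 + 64) = sqrt(100) = 10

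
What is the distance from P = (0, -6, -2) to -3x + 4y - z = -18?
d = |(-3)(0) + 4(-6) + (-1)(-2) - (-18)| / √((-3)² + 4² + (-1)²) = 4/√26 = 0.7845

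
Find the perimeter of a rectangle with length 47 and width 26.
Perimeter = 2 * (length + width)
Perimeter = 2 * (47 + 26)
Perimeter = 2 * 73
Perimeter = 146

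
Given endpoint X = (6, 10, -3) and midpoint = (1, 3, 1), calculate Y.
Y = (2×1 - 6, 2×3 - 10, 2×1 - (-3)) = (-4, -4, 5)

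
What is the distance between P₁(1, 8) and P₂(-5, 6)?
Using the distance formula: d = sqrt((x₂-x₁)² + (y₂-y₁)²)
dx = (-5) - 1 = -6
dy = 6 - 8 = -2
d = sqrt((-6)² + (-2)²) = sqrt(36 + 4) = sqrt(40) = 6.32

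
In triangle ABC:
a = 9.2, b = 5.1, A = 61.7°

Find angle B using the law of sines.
sin(B)/b = sin(A)/a
sin(B) = b·sin(A)/a = 5.1·sin(61.7°)/9.2 = 0.488091
B = arcsin(0.488091) = 29.22°  (b ≤ a, so B ≤ A and the acute solution is unique)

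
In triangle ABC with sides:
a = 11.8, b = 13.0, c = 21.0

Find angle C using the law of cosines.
cos(C) = (a² + b² - c²)/(2ab)
cos(C) = (11.8² + 13.0² - 21.0²)/(2·11.8·13.0) = -132.76/306.8 = -0.432725
C = arccos(-0.432725) = 115.6°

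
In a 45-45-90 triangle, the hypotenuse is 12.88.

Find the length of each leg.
In a 45-45-90 triangle, hypotenuse = leg·√2  →  leg = hypotenuse/√2
leg = 12.88/√2 = 9.108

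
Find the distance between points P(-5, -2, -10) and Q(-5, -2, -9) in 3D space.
d = √[(0)² + (0)² + (1)²] = √1 = 1.0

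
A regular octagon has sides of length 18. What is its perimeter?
Perimeter = number of sides * side length
Perimeter = 8 * 18
Perimeter = 144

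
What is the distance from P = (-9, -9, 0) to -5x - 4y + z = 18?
d = |(-5)(-9) + (-4)(-9) + 1(0) - (18)| / √((-5)² + (-4)² + 1²) = 63/√42 = 9.721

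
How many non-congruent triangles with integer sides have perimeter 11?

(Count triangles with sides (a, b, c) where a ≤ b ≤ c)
With a ≤ b ≤ c and a + b + c = 11, the triangle inequality a + b > c gives c < 11/2, so c ≤ 5.
Iterate a from 1 to ⌊p/3⌋ = 3; for each a, b ranges from a to ⌊(p−a)/2⌋ with c = p − a − b, keeping only c ≥ b.
Triples: (1, 5, 5), (2, 4, 5), (3, 3, 5), …
Count = 4 triangles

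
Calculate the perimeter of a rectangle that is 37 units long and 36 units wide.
Perimeter = 2 * (length + width)
Perimeter = 2 * (37 + 36)
Perimeter = 2 * 73
Perimeter = 146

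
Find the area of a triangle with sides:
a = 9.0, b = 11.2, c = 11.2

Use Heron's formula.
s = (a+b+c)/2 = (9.0+11.2+11.2)/2 = 15.7
A = √(s(s-a)(s-b)(s-c)) = √(15.7·6.7·4.5·4.5)
A = √2130.1 = 46.15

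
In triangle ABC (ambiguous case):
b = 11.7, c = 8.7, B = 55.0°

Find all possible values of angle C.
sin(C)/c = sin(B)/b  →  sin(C) = c·sin(B)/b = 8.7·sin(55.0°)/11.7 = 0.609113
C₁ = arcsin(0.609113) = 37.53°,  C₂ = 180° - C₁ = 142.47°
Check C₂: A = 180° - 55.0° - 142.47° = -17.47° ≤ 0, rejected
C = 37.53° (one solution)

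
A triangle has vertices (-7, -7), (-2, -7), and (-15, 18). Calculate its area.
Using the coordinate formula: Area = (1/2)|x₁(y₂-y₃) + x₂(y₃-y₁) + x₃(y₁-y₂)|
Area = (1/2)|(-7)((-7)-18) + (-2)(18-(-7)) + (-15)((-7)-(-7))|
Area = (1/2)|(-7)*(-25) + (-2)*25 + (-15)*0|
Area = (1/2)|175 + (-50) + 0|
Area = (1/2)*125 = 62.50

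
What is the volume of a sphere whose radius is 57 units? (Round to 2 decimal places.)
Volume = (4/3) * pi * r³
Volume = (4/3) * pi * 57³
Volume = (4/3) * pi * 185193
Volume = 775734.62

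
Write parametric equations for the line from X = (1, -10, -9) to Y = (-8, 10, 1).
Direction vector d = Y - X = (-9, 20, 10)
x = 1 - 9t, y = -10 + 20t, z = -9 + 10t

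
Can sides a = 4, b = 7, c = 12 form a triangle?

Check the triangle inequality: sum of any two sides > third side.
No: 4 + 7 = 11 is not > 12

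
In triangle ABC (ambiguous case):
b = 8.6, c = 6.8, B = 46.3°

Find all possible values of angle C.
sin(C)/c = sin(B)/b  →  sin(C) = c·sin(B)/b = 6.8·sin(46.3°)/8.6 = 0.571648
C₁ = arcsin(0.571648) = 34.87°,  C₂ = 180° - C₁ = 145.13°
Check C₂: A = 180° - 46.3° - 145.13° = -11.43° ≤ 0, rejected
C = 34.87° (one solution)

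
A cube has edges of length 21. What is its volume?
Volume = s³
Volume = 21³
Volume = 9261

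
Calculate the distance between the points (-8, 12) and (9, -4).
Using the distance formula: d = sqrt((x₂-x₁)² + (y₂-y₁)²)
dx = 9 - (-8) = 17
dy = (-4) - 12 = -16
d = sqrt(17² + (-16)²) = sqrt(289 + 256) = sqrt(545) = 23.35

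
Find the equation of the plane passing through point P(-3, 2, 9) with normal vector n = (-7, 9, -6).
d = n·P = (-7)(-3) + (9)(2) + (-6)(9) = -15
Plane: -7x + 9y - 6z = -15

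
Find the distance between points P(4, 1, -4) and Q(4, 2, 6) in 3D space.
d = √[(0)² + (1)² + (10)²] = √101 = 10.05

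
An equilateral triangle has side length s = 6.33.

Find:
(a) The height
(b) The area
(a) Height h = s·√3/2 = 6.33·√3/2 = 5.482
(b) Area = (√3/4)·s² = (√3/4)·6.33² = (√3/4)·40.0689 = 17.35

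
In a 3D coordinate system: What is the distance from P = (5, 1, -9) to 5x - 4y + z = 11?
d = |5(5) + (-4)(1) + 1(-9) - (11)| / √(5² + (-4)² + 1²) = 1/√42 = 0.1543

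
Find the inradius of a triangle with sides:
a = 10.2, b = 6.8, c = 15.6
s = (a+b+c)/2 = (10.2+6.8+15.6)/2 = 16.3
Area = √(s(s-a)(s-b)(s-c)) = √(16.3·6.1·9.5·0.7) = 25.714
r = Area/s = 25.714/16.3 = 1.578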